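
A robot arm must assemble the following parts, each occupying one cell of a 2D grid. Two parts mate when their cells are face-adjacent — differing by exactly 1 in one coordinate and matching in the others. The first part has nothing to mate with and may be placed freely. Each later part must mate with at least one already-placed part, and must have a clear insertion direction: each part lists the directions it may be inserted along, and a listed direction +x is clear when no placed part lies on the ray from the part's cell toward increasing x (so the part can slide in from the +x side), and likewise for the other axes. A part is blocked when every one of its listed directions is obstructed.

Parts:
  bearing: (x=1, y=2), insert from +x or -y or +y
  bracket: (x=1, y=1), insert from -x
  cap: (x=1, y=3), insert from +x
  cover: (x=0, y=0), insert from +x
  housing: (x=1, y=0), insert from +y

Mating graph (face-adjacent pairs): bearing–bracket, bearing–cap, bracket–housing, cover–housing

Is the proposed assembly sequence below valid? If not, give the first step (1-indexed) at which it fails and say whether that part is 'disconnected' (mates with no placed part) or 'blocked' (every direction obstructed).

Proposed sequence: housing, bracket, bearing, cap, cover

1. housing@(1, 0) [+y clear] — {housing}
2. bracket@(1, 1) [-x clear] — {bracket, housing}
3. bearing@(1, 2) [+x clear] — {bearing, bracket, housing}
4. cap@(1, 3) [+x clear] — {bearing, bracket, cap, housing}
5. cover@(0, 0) — +x all obstructed ⇒ blocked

Invalid at step 5 (blocked)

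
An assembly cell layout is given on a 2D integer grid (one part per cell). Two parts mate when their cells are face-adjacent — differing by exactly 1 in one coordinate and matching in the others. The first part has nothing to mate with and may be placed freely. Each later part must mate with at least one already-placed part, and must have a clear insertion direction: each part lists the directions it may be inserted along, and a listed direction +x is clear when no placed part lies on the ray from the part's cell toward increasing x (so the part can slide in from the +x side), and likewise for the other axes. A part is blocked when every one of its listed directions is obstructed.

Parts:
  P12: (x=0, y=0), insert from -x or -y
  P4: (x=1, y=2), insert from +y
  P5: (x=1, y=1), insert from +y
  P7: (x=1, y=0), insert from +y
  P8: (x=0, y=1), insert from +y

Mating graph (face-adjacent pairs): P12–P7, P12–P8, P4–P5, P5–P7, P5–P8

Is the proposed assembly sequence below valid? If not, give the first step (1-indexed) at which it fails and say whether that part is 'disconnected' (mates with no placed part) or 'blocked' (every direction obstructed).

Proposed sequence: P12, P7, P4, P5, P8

1. P12@(0, 0) [-x clear] — {P12}
2. P7@(1, 0) [+y clear] — {P12, P7}
3. P4@(1, 2) — no placed neighbour ⇒ disconnected

Invalid at step 3 (disconnected)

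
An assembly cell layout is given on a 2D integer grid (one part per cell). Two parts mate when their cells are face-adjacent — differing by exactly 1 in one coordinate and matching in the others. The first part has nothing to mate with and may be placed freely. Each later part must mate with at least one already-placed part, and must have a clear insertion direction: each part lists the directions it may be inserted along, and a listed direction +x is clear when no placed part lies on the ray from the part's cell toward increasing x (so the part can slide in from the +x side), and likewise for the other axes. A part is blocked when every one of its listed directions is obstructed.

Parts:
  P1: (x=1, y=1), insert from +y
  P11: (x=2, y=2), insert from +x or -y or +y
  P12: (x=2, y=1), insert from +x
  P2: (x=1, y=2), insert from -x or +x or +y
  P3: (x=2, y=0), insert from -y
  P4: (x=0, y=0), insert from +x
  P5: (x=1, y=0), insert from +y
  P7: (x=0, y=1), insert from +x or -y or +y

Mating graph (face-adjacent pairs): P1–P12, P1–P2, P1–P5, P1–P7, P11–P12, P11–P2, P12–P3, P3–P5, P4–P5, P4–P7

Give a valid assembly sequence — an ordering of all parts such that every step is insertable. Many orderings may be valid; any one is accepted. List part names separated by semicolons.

P7; P4; P5; P1; P2; P11; P3; P12

1. P7@(0, 1) [+x clear] — {P7}
2. P4@(0, 0) [+x clear] — {P4, P7}
3. P5@(1, 0) [+y clear] — {P4, P5, P7}
4. P1@(1, 1) [+y clear] — {P1, P4, P5, P7}
5. P2@(1, 2) [-x clear] — {P1, P2, P4, P5, P7}
6. P11@(2, 2) [+x clear] — {P1, P11, P2, P4, P5, P7}
7. P3@(2, 0) [-y clear] — {P1, P11, P2, P3, P4, P5, P7}
8. P12@(2, 1) [+x clear] — {P1, P11, P12, P2, P3, P4, P5, P7}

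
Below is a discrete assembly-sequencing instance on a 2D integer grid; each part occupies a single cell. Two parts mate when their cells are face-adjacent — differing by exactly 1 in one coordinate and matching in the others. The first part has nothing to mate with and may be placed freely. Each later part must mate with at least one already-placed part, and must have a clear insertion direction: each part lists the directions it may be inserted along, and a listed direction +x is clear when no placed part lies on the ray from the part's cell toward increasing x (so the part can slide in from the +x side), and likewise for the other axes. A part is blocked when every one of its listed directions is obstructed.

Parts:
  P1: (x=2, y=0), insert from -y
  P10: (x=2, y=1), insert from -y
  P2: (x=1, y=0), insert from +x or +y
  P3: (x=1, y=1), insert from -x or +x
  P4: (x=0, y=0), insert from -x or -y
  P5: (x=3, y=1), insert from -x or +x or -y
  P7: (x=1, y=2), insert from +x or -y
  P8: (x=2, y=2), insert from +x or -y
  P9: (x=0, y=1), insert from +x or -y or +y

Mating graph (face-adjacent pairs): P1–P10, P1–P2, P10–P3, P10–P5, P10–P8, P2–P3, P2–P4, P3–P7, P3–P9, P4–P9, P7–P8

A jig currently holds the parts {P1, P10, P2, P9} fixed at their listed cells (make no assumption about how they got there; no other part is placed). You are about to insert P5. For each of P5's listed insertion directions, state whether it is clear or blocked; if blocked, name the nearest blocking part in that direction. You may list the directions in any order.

+x: clear; -x: blocked by P10; -y: clear

-x: nearest on ray is P10@(2, 1) ⇒ blocked
+x: ray from P5(3, 1) has no placed part ⇒ clear
-y: ray from P5(3, 1) has no placed part ⇒ clear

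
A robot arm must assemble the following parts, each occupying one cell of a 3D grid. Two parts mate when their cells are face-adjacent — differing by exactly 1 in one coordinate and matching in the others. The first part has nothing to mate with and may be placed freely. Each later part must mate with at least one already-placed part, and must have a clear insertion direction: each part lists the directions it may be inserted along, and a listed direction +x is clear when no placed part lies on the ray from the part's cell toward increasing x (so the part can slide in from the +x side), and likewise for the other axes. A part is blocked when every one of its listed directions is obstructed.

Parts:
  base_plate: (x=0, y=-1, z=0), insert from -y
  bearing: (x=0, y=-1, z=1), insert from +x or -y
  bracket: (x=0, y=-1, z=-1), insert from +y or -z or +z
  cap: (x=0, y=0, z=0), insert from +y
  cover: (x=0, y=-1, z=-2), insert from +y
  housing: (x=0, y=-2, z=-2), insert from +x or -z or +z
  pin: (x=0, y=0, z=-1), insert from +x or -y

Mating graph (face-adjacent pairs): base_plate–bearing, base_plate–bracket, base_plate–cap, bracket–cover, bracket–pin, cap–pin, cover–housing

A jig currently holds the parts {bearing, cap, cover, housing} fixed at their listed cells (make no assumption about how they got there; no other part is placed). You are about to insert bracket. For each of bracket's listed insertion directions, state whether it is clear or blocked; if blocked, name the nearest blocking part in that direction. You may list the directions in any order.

+y: clear; +z: blocked by bearing; -z: blocked by cover

+y: ray from bracket(0, -1, -1) has no placed part ⇒ clear
-z: nearest on ray is cover@(0, -1, -2) ⇒ blocked
+z: nearest on ray is bearing@(0, -1, 1) ⇒ blocked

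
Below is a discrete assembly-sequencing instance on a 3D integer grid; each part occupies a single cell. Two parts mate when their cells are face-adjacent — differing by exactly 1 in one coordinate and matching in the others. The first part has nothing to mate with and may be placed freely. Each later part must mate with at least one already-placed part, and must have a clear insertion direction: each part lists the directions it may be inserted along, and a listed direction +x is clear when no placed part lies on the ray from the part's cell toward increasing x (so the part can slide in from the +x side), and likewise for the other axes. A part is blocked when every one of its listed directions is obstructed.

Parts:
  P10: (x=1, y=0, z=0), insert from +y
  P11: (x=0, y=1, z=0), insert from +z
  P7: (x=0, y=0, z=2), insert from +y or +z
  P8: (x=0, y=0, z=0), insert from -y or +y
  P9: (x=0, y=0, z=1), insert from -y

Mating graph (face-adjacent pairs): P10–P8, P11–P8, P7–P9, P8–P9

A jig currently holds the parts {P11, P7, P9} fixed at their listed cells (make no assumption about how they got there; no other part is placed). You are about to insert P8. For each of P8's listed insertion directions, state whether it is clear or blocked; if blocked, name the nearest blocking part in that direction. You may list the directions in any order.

+y: blocked by P11; -y: clear

-y: ray from P8(0, 0, 0) has no placed part ⇒ clear
+y: nearest on ray is P11@(0, 1, 0) ⇒ blocked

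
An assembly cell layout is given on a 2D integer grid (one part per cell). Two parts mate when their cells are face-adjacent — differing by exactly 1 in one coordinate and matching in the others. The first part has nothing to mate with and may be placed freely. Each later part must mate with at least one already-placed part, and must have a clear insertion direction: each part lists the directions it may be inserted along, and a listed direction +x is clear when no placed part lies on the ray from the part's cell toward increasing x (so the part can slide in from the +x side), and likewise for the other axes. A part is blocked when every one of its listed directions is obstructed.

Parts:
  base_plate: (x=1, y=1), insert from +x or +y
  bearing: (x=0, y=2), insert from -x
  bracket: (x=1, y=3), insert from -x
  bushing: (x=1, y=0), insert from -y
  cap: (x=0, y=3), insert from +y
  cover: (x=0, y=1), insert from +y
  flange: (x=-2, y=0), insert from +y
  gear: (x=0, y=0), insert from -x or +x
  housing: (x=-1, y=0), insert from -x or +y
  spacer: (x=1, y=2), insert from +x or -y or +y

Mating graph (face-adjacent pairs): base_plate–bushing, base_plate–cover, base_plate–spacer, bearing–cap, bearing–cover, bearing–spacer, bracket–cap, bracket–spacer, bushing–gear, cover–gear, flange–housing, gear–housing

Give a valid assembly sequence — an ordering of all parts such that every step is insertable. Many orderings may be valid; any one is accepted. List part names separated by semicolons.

bracket; spacer; base_plate; bushing; gear; housing; flange; cover; bearing; cap

1. bracket@(1, 3) [-x clear] — {bracket}
2. spacer@(1, 2) [+x clear] — {bracket, spacer}
3. base_plate@(1, 1) [+x clear] — {base_plate, bracket, spacer}
4. bushing@(1, 0) [-y clear] — {base_plate, bracket, bushing, spacer}
5. gear@(0, 0) [-x clear] — {base_plate, bracket, bushing, gear, spacer}
6. housing@(-1, 0) [-x clear] — {base_plate, bracket, bushing, gear, housing, spacer}
7. flange@(-2, 0) [+y clear] — {base_plate, bracket, bushing, flange, gear, housing, spacer}
8. cover@(0, 1) [+y clear] — {base_plate, bracket, bushing, cover, flange, gear, housing, spacer}
9. bearing@(0, 2) [-x clear] — {base_plate, bearing, bracket, bushing, cover, flange, gear, housing, spacer}
10. cap@(0, 3) [+y clear] — {base_plate, bearing, bracket, bushing, cap, cover, flange, gear, housing, spacer}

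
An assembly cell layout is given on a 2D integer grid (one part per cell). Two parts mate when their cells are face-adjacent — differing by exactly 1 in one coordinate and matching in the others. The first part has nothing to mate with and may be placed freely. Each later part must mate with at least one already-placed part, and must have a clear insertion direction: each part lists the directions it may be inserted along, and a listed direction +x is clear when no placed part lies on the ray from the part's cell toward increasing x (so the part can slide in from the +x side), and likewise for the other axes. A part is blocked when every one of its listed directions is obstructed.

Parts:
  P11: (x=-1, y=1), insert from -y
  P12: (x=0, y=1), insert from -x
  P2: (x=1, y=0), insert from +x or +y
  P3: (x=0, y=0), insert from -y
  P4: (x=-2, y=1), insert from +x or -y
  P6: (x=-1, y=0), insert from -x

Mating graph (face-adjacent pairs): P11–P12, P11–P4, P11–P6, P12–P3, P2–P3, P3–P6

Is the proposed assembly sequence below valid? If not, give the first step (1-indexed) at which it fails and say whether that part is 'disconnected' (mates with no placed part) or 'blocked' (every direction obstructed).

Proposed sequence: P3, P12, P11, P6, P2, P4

1. P3@(0, 0) [-y clear] — {P3}
2. P12@(0, 1) [-x clear] — {P12, P3}
3. P11@(-1, 1) [-y clear] — {P11, P12, P3}
4. P6@(-1, 0) [-x clear] — {P11, P12, P3, P6}
5. P2@(1, 0) [+x clear] — {P11, P12, P2, P3, P6}
6. P4@(-2, 1) [-y clear] — {P11, P12, P2, P3, P4, P6}

Valid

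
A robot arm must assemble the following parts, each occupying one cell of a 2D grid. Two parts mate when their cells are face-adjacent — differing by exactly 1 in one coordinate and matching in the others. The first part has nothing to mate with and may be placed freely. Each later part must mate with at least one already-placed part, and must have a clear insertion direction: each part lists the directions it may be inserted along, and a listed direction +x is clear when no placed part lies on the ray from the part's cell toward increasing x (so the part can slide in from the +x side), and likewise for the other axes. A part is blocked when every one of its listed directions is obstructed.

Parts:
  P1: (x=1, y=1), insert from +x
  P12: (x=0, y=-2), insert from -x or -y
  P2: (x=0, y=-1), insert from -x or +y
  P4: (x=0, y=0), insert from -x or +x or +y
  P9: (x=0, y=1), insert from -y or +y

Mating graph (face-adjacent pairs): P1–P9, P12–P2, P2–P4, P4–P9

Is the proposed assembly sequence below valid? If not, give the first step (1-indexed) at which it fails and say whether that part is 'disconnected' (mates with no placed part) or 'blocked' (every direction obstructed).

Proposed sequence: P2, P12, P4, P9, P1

Valid

1. P2@(0, -1) [-x clear] — {P2}
2. P12@(0, -2) [-x clear] — {P12, P2}
3. P4@(0, 0) [-x clear] — {P12, P2, P4}
4. P9@(0, 1) [+y clear] — {P12, P2, P4, P9}
5. P1@(1, 1) [+x clear] — {P1, P12, P2, P4, P9}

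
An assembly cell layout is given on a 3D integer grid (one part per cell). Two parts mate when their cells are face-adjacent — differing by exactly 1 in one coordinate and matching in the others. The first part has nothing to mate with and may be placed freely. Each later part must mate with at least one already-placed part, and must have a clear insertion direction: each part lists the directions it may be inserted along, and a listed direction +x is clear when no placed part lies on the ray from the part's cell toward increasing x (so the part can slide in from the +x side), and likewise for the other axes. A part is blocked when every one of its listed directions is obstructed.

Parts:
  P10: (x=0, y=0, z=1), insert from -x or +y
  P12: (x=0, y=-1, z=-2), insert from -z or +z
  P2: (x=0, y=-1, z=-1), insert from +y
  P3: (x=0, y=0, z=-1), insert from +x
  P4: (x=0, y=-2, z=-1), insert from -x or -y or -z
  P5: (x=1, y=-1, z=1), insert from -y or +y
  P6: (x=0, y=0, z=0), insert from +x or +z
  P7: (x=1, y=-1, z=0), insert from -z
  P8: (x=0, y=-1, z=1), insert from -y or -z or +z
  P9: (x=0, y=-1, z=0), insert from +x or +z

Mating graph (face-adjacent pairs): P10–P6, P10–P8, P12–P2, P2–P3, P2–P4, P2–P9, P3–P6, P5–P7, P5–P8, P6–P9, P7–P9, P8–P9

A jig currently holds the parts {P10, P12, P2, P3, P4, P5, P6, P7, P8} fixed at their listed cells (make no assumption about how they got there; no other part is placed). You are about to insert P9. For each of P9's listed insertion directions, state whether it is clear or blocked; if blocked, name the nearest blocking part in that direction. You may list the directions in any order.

+x: nearest on ray is P7@(1, -1, 0) ⇒ blocked
+z: nearest on ray is P8@(0, -1, 1) ⇒ blocked

+x: blocked by P7; +z: blocked by P8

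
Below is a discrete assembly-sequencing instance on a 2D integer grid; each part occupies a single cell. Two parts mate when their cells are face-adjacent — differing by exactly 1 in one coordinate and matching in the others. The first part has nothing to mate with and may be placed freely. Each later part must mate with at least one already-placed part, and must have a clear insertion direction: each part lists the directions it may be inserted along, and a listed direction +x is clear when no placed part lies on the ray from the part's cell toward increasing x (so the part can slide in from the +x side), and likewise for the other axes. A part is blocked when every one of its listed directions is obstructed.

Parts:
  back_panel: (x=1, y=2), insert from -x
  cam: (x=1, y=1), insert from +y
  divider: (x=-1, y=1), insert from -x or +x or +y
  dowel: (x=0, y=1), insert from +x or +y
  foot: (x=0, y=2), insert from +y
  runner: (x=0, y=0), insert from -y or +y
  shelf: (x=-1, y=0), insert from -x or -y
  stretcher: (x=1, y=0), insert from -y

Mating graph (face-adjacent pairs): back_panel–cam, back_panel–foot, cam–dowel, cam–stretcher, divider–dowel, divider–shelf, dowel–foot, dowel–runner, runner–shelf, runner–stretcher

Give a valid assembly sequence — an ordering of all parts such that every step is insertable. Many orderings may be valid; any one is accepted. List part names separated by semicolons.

dowel; divider; runner; stretcher; shelf; cam; back_panel; foot

1. dowel@(0, 1) [+x clear] — {dowel}
2. divider@(-1, 1) [-x clear] — {divider, dowel}
3. runner@(0, 0) [-y clear] — {divider, dowel, runner}
4. stretcher@(1, 0) [-y clear] — {divider, dowel, runner, stretcher}
5. shelf@(-1, 0) [-x clear] — {divider, dowel, runner, shelf, stretcher}
6. cam@(1, 1) [+y clear] — {cam, divider, dowel, runner, shelf, stretcher}
7. back_panel@(1, 2) [-x clear] — {back_panel, cam, divider, dowel, runner, shelf, stretcher}
8. foot@(0, 2) [+y clear] — {back_panel, cam, divider, dowel, foot, runner, shelf, stretcher}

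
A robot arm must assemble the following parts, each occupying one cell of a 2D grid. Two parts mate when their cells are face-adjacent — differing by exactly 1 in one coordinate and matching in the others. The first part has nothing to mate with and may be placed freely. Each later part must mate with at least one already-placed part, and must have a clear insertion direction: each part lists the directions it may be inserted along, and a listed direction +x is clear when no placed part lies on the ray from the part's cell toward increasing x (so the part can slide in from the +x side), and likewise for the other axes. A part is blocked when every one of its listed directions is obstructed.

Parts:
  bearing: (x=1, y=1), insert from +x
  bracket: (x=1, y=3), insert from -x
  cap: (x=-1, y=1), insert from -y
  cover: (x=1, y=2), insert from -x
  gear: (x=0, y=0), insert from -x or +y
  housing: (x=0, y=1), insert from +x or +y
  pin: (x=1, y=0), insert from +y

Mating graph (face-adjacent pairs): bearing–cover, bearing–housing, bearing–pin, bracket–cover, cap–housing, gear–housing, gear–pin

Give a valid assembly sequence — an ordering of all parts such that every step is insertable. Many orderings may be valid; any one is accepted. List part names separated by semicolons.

1. pin@(1, 0) [+y clear] — {pin}
2. bearing@(1, 1) [+x clear] — {bearing, pin}
3. cover@(1, 2) [-x clear] — {bearing, cover, pin}
4. housing@(0, 1) [+y clear] — {bearing, cover, housing, pin}
5. cap@(-1, 1) [-y clear] — {bearing, cap, cover, housing, pin}
6. gear@(0, 0) [-x clear] — {bearing, cap, cover, gear, housing, pin}
7. bracket@(1, 3) [-x clear] — {bearing, bracket, cap, cover, gear, housing, pin}

pin; bearing; cover; housing; cap; gear; bracket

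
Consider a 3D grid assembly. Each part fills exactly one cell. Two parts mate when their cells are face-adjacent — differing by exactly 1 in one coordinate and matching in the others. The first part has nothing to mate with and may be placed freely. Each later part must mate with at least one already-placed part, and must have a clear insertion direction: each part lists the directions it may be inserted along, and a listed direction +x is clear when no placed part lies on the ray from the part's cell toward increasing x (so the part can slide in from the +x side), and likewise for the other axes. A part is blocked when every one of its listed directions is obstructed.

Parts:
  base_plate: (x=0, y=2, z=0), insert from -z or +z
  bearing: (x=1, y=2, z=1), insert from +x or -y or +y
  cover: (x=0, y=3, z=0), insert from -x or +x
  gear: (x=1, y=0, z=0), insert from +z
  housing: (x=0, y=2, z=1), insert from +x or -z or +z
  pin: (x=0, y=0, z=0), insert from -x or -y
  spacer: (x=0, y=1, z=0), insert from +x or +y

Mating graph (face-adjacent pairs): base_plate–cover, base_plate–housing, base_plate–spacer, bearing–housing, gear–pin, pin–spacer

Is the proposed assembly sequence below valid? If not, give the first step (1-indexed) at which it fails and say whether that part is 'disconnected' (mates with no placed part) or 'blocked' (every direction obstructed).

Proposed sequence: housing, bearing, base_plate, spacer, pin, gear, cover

Valid

1. housing@(0, 2, 1) [+x clear] — {housing}
2. bearing@(1, 2, 1) [+x clear] — {bearing, housing}
3. base_plate@(0, 2, 0) [-z clear] — {base_plate, bearing, housing}
4. spacer@(0, 1, 0) [+x clear] — {base_plate, bearing, housing, spacer}
5. pin@(0, 0, 0) [-x clear] — {base_plate, bearing, housing, pin, spacer}
6. gear@(1, 0, 0) [+z clear] — {base_plate, bearing, gear, housing, pin, spacer}
7. cover@(0, 3, 0) [-x clear] — {base_plate, bearing, cover, gear, housing, pin, spacer}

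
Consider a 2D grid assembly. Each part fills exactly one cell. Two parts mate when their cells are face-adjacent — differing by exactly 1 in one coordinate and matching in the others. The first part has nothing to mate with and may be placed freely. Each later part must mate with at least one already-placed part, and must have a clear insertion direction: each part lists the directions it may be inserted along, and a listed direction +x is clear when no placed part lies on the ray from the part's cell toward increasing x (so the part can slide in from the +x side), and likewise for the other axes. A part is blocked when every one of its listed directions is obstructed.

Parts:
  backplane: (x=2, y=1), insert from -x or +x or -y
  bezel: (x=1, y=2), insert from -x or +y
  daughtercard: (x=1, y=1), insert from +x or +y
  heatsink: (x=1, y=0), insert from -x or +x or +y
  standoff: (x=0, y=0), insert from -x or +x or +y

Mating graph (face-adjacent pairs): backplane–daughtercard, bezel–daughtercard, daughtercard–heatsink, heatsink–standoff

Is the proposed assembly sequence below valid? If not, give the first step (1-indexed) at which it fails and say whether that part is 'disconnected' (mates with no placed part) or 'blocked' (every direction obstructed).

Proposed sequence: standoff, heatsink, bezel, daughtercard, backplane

Invalid at step 3 (disconnected)

1. standoff@(0, 0) [-x clear] — {standoff}
2. heatsink@(1, 0) [+x clear] — {heatsink, standoff}
3. bezel@(1, 2) — no placed neighbour ⇒ disconnected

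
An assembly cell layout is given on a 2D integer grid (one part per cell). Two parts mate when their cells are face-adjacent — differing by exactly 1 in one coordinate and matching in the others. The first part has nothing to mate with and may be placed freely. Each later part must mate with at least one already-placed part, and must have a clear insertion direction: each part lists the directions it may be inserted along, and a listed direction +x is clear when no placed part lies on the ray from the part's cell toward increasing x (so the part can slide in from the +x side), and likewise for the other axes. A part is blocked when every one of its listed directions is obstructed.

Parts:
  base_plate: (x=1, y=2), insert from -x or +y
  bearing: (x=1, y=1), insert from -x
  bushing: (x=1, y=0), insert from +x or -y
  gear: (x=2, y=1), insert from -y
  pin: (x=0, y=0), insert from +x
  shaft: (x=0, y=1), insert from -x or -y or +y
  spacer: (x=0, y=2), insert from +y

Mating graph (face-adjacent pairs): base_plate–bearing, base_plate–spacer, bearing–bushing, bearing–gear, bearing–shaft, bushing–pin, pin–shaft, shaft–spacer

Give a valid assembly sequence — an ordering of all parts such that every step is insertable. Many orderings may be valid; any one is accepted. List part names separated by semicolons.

1. pin@(0, 0) [+x clear] — {pin}
2. bushing@(1, 0) [+x clear] — {bushing, pin}
3. bearing@(1, 1) [-x clear] — {bearing, bushing, pin}
4. gear@(2, 1) [-y clear] — {bearing, bushing, gear, pin}
5. base_plate@(1, 2) [-x clear] — {base_plate, bearing, bushing, gear, pin}
6. spacer@(0, 2) [+y clear] — {base_plate, bearing, bushing, gear, pin, spacer}
7. shaft@(0, 1) [-x clear] — {base_plate, bearing, bushing, gear, pin, shaft, spacer}

pin; bushing; bearing; gear; base_plate; spacer; shaft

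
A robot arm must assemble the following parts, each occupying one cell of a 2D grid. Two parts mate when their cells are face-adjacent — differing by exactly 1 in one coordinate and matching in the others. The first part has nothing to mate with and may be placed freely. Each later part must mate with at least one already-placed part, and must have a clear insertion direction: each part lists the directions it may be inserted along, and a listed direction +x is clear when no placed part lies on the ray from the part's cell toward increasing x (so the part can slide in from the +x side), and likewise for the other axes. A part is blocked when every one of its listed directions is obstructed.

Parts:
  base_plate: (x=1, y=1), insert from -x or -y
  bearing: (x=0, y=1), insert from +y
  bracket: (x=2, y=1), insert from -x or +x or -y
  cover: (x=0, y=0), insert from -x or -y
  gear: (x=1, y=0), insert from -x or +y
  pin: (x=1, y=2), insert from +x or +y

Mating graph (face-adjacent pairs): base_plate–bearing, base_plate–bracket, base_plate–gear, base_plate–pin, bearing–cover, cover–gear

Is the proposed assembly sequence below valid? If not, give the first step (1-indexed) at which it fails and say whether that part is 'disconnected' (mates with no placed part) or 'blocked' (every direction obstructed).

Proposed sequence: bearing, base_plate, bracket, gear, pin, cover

1. bearing@(0, 1) [+y clear] — {bearing}
2. base_plate@(1, 1) [-y clear] — {base_plate, bearing}
3. bracket@(2, 1) [+x clear] — {base_plate, bearing, bracket}
4. gear@(1, 0) [-x clear] — {base_plate, bearing, bracket, gear}
5. pin@(1, 2) [+x clear] — {base_plate, bearing, bracket, gear, pin}
6. cover@(0, 0) [-x clear] — {base_plate, bearing, bracket, cover, gear, pin}

Valid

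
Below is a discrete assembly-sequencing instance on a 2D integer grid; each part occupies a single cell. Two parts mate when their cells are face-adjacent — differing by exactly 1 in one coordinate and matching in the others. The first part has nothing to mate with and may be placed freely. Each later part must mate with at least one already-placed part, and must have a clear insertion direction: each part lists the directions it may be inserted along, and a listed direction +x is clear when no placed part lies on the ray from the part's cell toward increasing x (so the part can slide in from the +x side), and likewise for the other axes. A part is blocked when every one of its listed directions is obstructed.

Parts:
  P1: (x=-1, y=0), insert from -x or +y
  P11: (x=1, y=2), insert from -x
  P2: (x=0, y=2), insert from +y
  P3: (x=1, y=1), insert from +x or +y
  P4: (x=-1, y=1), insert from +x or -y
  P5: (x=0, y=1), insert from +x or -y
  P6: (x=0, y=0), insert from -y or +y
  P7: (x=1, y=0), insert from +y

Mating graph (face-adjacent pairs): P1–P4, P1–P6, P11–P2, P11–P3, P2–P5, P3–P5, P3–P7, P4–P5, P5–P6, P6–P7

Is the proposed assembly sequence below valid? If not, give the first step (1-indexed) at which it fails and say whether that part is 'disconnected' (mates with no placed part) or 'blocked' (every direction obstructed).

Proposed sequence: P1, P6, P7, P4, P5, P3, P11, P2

Valid

1. P1@(-1, 0) [-x clear] — {P1}
2. P6@(0, 0) [-y clear] — {P1, P6}
3. P7@(1, 0) [+y clear] — {P1, P6, P7}
4. P4@(-1, 1) [+x clear] — {P1, P4, P6, P7}
5. P5@(0, 1) [+x clear] — {P1, P4, P5, P6, P7}
6. P3@(1, 1) [+x clear] — {P1, P3, P4, P5, P6, P7}
7. P11@(1, 2) [-x clear] — {P1, P11, P3, P4, P5, P6, P7}
8. P2@(0, 2) [+y clear] — {P1, P11, P2, P3, P4, P5, P6, P7}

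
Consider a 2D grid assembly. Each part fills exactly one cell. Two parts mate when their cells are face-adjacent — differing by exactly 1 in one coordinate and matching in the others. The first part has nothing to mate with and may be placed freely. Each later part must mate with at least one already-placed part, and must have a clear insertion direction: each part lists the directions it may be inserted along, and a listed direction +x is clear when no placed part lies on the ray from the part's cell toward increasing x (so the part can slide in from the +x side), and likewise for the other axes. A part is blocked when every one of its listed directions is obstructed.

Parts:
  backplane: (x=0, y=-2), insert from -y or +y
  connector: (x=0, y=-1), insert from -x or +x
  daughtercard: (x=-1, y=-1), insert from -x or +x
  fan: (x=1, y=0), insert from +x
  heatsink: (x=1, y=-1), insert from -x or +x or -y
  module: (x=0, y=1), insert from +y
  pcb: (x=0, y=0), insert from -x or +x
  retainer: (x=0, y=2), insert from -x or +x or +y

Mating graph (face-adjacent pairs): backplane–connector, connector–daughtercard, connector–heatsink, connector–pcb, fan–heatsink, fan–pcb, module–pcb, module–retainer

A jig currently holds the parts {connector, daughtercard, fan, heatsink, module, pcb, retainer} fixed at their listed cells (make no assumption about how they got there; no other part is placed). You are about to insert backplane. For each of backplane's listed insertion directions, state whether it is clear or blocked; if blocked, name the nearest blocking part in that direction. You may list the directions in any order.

+y: blocked by connector; -y: clear

-y: ray from backplane(0, -2) has no placed part ⇒ clear
+y: nearest on ray is connector@(0, -1) ⇒ blocked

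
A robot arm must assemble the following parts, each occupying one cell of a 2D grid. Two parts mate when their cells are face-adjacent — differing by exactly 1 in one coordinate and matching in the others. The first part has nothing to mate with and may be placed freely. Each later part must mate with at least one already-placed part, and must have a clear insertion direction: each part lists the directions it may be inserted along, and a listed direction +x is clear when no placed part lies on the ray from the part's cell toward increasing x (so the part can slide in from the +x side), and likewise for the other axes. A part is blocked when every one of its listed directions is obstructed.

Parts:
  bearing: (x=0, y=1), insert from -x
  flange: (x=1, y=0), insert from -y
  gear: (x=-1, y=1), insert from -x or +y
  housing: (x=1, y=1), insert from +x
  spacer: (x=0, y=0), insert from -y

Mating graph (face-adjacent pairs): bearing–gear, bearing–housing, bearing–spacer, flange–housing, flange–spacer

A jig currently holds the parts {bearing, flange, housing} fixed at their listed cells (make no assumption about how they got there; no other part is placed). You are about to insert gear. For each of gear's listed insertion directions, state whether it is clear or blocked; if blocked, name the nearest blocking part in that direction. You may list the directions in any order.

-x: ray from gear(-1, 1) has no placed part ⇒ clear
+y: ray from gear(-1, 1) has no placed part ⇒ clear

+y: clear; -x: clear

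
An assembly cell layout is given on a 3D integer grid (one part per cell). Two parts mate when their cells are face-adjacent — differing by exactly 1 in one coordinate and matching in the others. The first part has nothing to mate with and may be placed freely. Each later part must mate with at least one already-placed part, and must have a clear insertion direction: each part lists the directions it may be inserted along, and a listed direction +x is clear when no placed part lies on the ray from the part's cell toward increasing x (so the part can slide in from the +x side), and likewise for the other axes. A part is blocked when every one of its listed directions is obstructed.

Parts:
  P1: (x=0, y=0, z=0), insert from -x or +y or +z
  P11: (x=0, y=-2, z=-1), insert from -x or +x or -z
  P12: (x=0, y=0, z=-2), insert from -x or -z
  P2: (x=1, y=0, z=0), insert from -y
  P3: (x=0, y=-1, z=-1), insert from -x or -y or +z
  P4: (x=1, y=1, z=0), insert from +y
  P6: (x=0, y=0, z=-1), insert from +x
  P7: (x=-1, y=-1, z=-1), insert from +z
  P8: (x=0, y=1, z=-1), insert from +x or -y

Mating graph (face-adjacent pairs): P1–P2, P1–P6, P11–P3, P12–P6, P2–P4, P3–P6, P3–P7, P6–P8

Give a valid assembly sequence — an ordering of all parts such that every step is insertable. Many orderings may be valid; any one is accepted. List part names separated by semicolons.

P3; P7; P6; P12; P1; P8; P11; P2; P4

1. P3@(0, -1, -1) [-x clear] — {P3}
2. P7@(-1, -1, -1) [+z clear] — {P3, P7}
3. P6@(0, 0, -1) [+x clear] — {P3, P6, P7}
4. P12@(0, 0, -2) [-x clear] — {P12, P3, P6, P7}
5. P1@(0, 0, 0) [-x clear] — {P1, P12, P3, P6, P7}
6. P8@(0, 1, -1) [+x clear] — {P1, P12, P3, P6, P7, P8}
7. P11@(0, -2, -1) [-x clear] — {P1, P11, P12, P3, P6, P7, P8}
8. P2@(1, 0, 0) [-y clear] — {P1, P11, P12, P2, P3, P6, P7, P8}
9. P4@(1, 1, 0) [+y clear] — {P1, P11, P12, P2, P3, P4, P6, P7, P8}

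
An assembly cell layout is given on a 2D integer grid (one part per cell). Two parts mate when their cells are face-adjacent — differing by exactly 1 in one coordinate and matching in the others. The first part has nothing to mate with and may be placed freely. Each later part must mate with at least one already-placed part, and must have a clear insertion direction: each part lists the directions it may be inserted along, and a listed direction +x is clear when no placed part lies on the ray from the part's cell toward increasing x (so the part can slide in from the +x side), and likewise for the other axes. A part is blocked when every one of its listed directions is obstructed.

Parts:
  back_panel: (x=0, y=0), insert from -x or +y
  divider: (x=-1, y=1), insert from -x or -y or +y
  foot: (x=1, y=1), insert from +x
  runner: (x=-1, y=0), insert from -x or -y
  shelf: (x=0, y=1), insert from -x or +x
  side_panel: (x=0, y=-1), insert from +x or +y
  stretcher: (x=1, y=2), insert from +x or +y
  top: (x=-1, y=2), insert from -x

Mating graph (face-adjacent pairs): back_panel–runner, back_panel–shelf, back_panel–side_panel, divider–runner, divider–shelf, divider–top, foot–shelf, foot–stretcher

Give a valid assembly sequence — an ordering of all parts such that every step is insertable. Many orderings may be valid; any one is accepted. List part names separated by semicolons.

1. side_panel@(0, -1) [+x clear] — {side_panel}
2. back_panel@(0, 0) [-x clear] — {back_panel, side_panel}
3. runner@(-1, 0) [-x clear] — {back_panel, runner, side_panel}
4. shelf@(0, 1) [-x clear] — {back_panel, runner, shelf, side_panel}
5. foot@(1, 1) [+x clear] — {back_panel, foot, runner, shelf, side_panel}
6. stretcher@(1, 2) [+x clear] — {back_panel, foot, runner, shelf, side_panel, stretcher}
7. divider@(-1, 1) [-x clear] — {back_panel, divider, foot, runner, shelf, side_panel, stretcher}
8. top@(-1, 2) [-x clear] — {back_panel, divider, foot, runner, shelf, side_panel, stretcher, top}

side_panel; back_panel; runner; shelf; foot; stretcher; divider; top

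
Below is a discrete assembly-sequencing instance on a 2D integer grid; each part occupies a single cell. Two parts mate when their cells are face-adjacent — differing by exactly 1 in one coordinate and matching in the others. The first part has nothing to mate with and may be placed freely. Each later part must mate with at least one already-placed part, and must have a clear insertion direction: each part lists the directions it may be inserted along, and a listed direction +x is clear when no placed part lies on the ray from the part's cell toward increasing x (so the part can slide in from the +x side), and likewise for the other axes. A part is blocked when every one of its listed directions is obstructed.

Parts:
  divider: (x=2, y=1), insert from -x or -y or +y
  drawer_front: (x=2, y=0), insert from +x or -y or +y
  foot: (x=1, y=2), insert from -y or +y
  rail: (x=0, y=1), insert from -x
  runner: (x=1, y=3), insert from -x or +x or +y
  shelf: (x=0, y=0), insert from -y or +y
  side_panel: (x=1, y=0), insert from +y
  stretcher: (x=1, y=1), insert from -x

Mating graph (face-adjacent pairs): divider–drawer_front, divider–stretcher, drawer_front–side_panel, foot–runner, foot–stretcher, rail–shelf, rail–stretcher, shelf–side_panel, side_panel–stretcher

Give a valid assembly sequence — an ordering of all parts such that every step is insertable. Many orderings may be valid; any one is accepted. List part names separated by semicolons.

shelf; side_panel; stretcher; rail; drawer_front; foot; runner; divider

1. shelf@(0, 0) [-y clear] — {shelf}
2. side_panel@(1, 0) [+y clear] — {shelf, side_panel}
3. stretcher@(1, 1) [-x clear] — {shelf, side_panel, stretcher}
4. rail@(0, 1) [-x clear] — {rail, shelf, side_panel, stretcher}
5. drawer_front@(2, 0) [+x clear] — {drawer_front, rail, shelf, side_panel, stretcher}
6. foot@(1, 2) [+y clear] — {drawer_front, foot, rail, shelf, side_panel, stretcher}
7. runner@(1, 3) [-x clear] — {drawer_front, foot, rail, runner, shelf, side_panel, stretcher}
8. divider@(2, 1) [+y clear] — {divider, drawer_front, foot, rail, runner, shelf, side_panel, stretcher}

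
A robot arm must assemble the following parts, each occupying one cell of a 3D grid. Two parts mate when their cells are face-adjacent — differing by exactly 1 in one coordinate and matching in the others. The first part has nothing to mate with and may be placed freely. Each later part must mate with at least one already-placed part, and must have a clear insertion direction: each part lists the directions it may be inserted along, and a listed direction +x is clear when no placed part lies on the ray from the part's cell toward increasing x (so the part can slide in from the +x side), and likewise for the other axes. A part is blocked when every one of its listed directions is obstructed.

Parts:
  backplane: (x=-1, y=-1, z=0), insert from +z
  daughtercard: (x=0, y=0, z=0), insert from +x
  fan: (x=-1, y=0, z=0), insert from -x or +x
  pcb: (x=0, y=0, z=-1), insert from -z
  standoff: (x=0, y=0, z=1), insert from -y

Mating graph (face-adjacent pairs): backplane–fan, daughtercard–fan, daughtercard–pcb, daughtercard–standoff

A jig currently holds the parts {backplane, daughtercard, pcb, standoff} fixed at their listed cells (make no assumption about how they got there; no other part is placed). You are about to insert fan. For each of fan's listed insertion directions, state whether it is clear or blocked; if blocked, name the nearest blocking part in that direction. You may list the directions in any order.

+x: blocked by daughtercard; -x: clear

-x: ray from fan(-1, 0, 0) has no placed part ⇒ clear
+x: nearest on ray is daughtercard@(0, 0, 0) ⇒ blocked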